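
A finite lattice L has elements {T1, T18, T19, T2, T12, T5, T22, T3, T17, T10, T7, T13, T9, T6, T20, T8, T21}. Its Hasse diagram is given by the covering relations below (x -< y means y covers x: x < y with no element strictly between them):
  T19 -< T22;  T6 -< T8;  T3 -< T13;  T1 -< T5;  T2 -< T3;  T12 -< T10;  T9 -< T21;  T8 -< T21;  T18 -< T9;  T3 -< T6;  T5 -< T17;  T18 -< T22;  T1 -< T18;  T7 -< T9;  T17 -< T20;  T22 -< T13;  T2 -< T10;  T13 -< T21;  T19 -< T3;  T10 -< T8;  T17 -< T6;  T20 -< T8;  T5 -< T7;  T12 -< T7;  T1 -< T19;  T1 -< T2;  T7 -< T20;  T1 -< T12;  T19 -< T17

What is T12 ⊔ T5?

T7

Common upper bounds of {T12, T5}: T20, T21, T7, T8, T9.
The least among these is T7.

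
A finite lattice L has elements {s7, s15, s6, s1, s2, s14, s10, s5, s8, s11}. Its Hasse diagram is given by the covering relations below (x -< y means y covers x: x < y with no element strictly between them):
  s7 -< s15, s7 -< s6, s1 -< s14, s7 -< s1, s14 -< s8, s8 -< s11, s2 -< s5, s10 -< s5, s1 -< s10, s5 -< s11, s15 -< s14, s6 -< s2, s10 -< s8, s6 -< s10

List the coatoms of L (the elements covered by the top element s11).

s5, s8

The coatoms are exactly the elements covered by s11: s5, s8.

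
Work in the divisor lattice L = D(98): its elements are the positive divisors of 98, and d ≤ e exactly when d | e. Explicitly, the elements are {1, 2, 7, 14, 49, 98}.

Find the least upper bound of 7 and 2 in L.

14

In the divisibility order, the join is the least common multiple: lcm(7, 2) = 14.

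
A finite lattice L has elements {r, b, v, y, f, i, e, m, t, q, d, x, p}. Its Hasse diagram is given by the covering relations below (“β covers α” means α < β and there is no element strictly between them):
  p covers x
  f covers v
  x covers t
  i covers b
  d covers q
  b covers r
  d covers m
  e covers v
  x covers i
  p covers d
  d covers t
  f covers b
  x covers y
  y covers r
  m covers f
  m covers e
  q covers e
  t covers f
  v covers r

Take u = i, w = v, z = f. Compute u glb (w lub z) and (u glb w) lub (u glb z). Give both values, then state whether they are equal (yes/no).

b; b; yes

w lub z = f, so u glb (w lub z) = i glb f = b.
u glb w = r and u glb z = b, so (u glb w) lub (u glb z) = r lub b = b.
Equal: yes.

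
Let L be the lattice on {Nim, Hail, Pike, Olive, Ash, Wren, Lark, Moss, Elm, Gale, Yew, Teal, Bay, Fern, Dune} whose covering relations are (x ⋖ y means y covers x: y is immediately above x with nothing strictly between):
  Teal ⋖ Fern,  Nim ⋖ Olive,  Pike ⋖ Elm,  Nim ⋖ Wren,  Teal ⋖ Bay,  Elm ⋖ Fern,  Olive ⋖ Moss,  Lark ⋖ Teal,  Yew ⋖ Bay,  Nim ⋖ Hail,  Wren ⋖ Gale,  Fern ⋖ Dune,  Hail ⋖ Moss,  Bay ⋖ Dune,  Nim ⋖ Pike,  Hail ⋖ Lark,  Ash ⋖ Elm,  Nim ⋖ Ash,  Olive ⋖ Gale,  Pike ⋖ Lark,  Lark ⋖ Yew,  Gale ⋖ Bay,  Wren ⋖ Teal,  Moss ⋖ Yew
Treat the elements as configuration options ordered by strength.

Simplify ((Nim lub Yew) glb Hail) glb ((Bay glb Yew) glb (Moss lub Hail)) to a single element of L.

Hail

Nim ∨ Yew = Yew
Yew ∧ Hail = Hail
Bay ∧ Yew = Yew
Moss ∨ Hail = Moss
Yew ∧ Moss = Moss
Hail ∧ Moss = Hail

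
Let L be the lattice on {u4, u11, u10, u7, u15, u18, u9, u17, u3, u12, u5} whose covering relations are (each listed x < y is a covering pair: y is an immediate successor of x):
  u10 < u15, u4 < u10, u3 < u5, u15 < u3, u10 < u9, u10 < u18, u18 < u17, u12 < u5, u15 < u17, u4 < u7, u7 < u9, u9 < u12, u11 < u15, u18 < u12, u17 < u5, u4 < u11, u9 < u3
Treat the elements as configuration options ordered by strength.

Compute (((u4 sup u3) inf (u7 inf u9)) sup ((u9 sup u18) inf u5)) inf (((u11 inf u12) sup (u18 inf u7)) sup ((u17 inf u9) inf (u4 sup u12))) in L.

u4 ∨ u3 = u3
u7 ∧ u9 = u7
u3 ∧ u7 = u7
u9 ∨ u18 = u12
u12 ∧ u5 = u12
u7 ∨ u12 = u12
u11 ∧ u12 = u4
u18 ∧ u7 = u4
u4 ∨ u4 = u4
u17 ∧ u9 = u10
u4 ∨ u12 = u12
u10 ∧ u12 = u10
u4 ∨ u10 = u10
u12 ∧ u10 = u10

u10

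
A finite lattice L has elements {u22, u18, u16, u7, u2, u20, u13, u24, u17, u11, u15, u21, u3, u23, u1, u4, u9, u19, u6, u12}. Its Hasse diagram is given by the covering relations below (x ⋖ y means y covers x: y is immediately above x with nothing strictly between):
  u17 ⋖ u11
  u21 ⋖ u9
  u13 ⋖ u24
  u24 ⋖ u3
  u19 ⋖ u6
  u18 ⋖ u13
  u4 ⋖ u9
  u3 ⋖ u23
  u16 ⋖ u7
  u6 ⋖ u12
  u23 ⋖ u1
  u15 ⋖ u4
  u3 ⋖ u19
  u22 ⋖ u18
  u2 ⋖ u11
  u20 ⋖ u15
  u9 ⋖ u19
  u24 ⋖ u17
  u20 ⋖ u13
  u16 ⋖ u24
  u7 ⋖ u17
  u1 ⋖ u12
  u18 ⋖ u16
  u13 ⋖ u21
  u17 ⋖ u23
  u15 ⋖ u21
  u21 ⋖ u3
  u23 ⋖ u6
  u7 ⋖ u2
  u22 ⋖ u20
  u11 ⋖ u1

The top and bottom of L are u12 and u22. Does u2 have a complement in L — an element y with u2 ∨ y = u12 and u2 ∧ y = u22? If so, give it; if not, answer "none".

Need y with u2 ∨ y = u12 and u2 ∧ y = u22.
Checking each element gives: u4.

u4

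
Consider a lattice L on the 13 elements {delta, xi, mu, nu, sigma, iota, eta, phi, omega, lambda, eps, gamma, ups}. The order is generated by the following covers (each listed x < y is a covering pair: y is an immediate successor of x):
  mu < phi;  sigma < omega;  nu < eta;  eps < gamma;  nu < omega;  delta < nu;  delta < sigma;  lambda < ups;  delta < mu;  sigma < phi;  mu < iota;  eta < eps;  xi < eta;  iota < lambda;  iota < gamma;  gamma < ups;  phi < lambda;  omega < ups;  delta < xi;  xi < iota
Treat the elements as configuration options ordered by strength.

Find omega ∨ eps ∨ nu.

Common upper bounds of {omega, eps, nu}: ups.
The least among these is ups.

ups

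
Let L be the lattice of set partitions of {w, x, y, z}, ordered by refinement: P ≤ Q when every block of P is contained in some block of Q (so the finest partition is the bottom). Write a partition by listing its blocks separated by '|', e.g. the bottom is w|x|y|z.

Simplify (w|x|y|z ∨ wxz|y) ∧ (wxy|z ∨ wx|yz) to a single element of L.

w|x|y|z ∨ wxz|y = wxz|y
wxy|z ∨ wx|yz = wxyz
wxz|y ∧ wxyz = wxz|y

wxz|y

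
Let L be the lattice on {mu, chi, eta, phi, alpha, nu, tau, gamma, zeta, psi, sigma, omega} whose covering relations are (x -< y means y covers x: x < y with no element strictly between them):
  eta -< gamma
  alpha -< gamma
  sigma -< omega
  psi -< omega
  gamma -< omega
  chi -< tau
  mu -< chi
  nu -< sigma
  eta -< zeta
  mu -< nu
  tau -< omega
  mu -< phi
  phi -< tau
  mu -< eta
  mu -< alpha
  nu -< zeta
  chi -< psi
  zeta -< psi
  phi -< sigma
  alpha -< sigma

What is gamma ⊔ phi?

Common upper bounds of {gamma, phi}: omega.
The least among these is omega.

omega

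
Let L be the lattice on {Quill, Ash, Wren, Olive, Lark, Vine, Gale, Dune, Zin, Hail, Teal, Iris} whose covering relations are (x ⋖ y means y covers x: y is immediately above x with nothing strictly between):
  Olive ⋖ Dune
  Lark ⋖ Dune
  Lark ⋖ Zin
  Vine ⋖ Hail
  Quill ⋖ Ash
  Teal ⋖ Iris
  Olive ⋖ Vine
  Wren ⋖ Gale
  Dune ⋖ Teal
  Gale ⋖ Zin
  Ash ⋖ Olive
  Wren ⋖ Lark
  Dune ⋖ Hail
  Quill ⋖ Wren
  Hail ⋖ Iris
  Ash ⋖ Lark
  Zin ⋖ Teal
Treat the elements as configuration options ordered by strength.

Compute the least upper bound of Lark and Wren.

Common upper bounds of {Lark, Wren}: Dune, Hail, Iris, Lark, Teal, Zin.
The least among these is Lark.

Lark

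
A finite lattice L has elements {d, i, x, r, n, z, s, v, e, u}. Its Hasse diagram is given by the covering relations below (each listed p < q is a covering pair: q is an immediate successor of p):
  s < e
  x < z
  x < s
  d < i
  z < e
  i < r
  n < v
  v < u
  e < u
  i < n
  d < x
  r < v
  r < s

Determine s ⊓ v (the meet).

r

Common lower bounds of {s, v}: d, i, r.
The greatest among these is r.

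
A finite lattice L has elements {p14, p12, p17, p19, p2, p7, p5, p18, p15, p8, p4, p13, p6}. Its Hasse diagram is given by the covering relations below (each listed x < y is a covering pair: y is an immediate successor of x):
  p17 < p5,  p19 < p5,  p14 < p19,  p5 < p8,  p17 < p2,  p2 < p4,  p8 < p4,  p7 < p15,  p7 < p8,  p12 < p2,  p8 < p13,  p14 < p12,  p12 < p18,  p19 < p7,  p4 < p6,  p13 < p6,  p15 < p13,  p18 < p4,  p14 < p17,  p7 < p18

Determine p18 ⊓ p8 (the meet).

Common lower bounds of {p18, p8}: p14, p19, p7.
The greatest among these is p7.

p7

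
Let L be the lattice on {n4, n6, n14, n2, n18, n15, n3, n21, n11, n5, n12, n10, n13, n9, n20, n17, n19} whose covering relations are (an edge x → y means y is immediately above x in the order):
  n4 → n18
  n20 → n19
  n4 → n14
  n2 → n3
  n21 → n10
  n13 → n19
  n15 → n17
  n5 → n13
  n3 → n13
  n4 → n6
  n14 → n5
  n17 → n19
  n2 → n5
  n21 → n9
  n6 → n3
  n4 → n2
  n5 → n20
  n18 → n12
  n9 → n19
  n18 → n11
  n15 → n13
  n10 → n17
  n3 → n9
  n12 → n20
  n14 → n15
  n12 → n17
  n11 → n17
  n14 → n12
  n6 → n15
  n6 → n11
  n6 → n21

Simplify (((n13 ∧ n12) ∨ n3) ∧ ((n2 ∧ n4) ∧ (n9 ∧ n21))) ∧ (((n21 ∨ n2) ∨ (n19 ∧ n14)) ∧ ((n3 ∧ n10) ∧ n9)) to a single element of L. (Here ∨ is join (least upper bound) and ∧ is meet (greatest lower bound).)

n13 ∧ n12 = n14
n14 ∨ n3 = n13
n2 ∧ n4 = n4
n9 ∧ n21 = n21
n4 ∧ n21 = n4
n13 ∧ n4 = n4
n21 ∨ n2 = n9
n19 ∧ n14 = n14
n9 ∨ n14 = n19
n3 ∧ n10 = n6
n6 ∧ n9 = n6
n19 ∧ n6 = n6
n4 ∧ n6 = n4

n4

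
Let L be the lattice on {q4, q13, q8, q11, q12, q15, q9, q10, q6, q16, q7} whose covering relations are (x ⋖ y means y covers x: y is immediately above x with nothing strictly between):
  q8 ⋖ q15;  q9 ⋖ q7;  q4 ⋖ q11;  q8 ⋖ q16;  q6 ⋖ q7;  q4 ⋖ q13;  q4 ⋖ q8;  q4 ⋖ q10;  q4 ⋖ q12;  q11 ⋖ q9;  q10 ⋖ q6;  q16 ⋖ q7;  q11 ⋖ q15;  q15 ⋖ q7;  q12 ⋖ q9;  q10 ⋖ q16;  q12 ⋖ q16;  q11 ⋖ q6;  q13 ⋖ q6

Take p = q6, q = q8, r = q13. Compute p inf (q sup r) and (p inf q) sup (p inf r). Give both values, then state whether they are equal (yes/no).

q6; q13; no

q sup r = q7, so p inf (q sup r) = q6 inf q7 = q6.
p inf q = q4 and p inf r = q13, so (p inf q) sup (p inf r) = q4 sup q13 = q13.
Equal: no.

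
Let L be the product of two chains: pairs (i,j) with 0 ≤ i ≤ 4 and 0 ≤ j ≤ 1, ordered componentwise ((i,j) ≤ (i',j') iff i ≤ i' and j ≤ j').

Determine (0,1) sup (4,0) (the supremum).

In a product of chains, the join is componentwise max, giving (4,1).

(4,1)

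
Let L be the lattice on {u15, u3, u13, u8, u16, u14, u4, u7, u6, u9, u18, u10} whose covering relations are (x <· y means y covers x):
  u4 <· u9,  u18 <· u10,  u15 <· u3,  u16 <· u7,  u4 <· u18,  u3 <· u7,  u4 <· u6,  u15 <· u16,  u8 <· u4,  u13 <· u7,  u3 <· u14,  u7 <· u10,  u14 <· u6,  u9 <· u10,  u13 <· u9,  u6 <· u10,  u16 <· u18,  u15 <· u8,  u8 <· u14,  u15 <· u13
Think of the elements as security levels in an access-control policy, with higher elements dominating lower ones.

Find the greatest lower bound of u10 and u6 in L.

u6

Common lower bounds of {u10, u6}: u14, u15, u3, u4, u6, u8.
The greatest among these is u6.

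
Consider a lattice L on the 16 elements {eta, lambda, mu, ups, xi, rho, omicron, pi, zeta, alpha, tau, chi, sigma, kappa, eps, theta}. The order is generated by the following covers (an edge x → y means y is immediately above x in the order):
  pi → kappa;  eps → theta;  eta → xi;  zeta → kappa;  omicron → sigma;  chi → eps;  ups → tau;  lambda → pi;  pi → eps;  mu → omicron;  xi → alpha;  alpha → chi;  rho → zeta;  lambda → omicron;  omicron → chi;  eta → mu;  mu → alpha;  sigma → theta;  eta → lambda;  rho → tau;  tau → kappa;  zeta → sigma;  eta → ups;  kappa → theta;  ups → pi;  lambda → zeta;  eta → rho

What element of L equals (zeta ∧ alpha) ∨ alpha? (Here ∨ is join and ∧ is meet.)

zeta ∧ alpha = eta
eta ∨ alpha = alpha

alpha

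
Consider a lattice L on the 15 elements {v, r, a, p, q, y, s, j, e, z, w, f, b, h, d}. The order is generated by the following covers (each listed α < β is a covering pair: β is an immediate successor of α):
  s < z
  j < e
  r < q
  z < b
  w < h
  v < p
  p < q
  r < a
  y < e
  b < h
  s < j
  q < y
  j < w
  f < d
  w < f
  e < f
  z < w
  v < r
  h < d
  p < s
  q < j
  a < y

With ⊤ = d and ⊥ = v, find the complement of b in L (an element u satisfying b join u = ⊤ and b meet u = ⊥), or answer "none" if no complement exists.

Need u with b ∨ u = d and b ∧ u = v.
Checking each element gives: a.

a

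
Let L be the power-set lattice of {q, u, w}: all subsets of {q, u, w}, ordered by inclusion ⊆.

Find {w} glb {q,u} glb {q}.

Common lower bounds of {{w}, {q,u}, {q}}: ∅.
The greatest among these is ∅.

∅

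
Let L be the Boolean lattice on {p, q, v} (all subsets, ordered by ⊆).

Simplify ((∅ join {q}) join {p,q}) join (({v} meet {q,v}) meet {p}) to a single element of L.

{p,q}

∅ ∨ {q} = {q}
{q} ∨ {p,q} = {p,q}
{v} ∧ {q,v} = {v}
{v} ∧ {p} = ∅
{p,q} ∨ ∅ = {p,q}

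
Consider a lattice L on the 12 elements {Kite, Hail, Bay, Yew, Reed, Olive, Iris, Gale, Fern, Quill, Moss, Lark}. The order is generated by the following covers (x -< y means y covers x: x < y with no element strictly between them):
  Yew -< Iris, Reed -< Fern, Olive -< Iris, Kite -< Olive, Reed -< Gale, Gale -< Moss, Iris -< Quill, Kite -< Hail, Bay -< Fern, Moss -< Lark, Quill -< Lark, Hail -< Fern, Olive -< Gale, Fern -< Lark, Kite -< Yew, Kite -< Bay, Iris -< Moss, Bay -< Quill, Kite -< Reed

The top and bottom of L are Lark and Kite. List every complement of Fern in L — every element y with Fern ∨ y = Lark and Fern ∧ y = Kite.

Iris, Olive, Yew

Need y with Fern ∨ y = Lark and Fern ∧ y = Kite.
Checking each element gives: Iris, Olive, Yew.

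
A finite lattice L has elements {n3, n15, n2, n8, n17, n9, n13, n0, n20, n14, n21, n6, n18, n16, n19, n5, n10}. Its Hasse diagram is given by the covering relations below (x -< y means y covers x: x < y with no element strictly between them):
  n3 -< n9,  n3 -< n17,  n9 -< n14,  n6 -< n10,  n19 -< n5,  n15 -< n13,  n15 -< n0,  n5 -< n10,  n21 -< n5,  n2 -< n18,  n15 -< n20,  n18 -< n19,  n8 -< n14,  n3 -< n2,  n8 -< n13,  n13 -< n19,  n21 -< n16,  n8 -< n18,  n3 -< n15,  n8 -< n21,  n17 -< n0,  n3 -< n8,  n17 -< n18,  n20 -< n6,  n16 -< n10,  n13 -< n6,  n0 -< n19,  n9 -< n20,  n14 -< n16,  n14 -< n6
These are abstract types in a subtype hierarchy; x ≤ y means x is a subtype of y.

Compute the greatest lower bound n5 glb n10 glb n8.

n8

Common lower bounds of {n5, n10, n8}: n3, n8.
The greatest among these is n8.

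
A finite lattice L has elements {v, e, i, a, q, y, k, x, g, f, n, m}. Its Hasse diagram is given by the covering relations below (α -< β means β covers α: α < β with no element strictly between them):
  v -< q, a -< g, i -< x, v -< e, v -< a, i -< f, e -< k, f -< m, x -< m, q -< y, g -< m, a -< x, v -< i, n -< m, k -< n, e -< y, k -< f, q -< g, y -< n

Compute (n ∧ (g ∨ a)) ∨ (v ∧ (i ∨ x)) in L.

q

g ∨ a = g
n ∧ g = q
i ∨ x = x
v ∧ x = v
q ∨ v = q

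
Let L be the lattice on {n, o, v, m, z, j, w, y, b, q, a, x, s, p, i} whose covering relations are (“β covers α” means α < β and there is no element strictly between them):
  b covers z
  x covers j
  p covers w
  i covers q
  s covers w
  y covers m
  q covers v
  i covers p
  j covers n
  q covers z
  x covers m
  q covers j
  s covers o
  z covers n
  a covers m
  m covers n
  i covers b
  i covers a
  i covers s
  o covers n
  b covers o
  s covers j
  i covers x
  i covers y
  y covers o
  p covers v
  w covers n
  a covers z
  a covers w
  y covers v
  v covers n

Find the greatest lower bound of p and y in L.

Common lower bounds of {p, y}: n, v.
The greatest among these is v.

v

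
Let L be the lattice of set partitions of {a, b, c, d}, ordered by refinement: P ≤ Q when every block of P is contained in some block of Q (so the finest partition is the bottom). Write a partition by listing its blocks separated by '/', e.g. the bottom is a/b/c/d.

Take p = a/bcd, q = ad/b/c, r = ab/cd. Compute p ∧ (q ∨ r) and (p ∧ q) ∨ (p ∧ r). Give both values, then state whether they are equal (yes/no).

a/bcd; a/b/cd; no

q ∨ r = abcd, so p ∧ (q ∨ r) = a/bcd ∧ abcd = a/bcd.
p ∧ q = a/b/c/d and p ∧ r = a/b/cd, so (p ∧ q) ∨ (p ∧ r) = a/b/c/d ∨ a/b/cd = a/b/cd.
Equal: no.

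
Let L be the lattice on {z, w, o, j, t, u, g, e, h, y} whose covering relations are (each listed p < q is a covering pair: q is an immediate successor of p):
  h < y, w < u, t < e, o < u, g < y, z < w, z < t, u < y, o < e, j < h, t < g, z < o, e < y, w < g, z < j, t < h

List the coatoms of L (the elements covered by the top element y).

e, g, h, u

The coatoms are exactly the elements covered by y: e, g, h, u.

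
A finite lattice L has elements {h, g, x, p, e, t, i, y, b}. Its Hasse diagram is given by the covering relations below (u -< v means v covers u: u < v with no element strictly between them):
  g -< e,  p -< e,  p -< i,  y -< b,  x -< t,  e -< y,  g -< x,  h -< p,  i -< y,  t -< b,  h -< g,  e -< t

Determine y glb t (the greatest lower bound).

e

Common lower bounds of {y, t}: e, g, h, p.
The greatest among these is e.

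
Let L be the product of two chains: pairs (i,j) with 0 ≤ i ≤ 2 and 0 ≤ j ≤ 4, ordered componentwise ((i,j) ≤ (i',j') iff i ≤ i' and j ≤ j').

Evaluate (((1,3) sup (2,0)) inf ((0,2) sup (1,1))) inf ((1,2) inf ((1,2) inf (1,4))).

(1,3) ∨ (2,0) = (2,3)
(0,2) ∨ (1,1) = (1,2)
(2,3) ∧ (1,2) = (1,2)
(1,2) ∧ (1,4) = (1,2)
(1,2) ∧ (1,2) = (1,2)
(1,2) ∧ (1,2) = (1,2)

(1,2)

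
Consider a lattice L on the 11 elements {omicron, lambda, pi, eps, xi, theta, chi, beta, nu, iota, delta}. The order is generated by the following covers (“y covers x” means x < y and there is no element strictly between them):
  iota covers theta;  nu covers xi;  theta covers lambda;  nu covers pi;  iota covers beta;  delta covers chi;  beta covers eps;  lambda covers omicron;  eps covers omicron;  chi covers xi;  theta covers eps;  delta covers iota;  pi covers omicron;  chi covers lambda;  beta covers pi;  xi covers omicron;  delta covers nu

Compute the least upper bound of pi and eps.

beta

Common upper bounds of {pi, eps}: beta, delta, iota.
The least among these is beta.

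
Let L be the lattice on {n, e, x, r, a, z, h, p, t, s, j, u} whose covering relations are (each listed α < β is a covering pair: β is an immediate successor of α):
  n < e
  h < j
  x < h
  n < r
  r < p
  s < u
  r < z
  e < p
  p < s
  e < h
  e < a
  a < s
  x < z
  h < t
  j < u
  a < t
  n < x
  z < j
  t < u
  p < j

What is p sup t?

Common upper bounds of {p, t}: u.
The least among these is u.

u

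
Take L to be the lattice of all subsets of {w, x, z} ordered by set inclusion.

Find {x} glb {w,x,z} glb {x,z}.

Under ⊆, meet is intersection: {x} ∩ {w,x,z} ∩ {x,z} = {x}.

{x}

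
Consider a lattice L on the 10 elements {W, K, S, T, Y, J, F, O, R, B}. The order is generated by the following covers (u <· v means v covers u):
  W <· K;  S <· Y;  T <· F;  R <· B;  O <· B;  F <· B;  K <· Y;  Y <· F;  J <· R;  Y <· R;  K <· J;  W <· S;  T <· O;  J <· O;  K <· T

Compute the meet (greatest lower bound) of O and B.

O

Common lower bounds of {O, B}: J, K, O, T, W.
The greatest among these is O.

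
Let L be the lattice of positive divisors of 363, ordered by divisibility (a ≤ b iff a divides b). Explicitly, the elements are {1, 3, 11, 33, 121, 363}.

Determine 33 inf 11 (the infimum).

11

In the divisibility order, the meet is the greatest common divisor: gcd(33, 11) = 11.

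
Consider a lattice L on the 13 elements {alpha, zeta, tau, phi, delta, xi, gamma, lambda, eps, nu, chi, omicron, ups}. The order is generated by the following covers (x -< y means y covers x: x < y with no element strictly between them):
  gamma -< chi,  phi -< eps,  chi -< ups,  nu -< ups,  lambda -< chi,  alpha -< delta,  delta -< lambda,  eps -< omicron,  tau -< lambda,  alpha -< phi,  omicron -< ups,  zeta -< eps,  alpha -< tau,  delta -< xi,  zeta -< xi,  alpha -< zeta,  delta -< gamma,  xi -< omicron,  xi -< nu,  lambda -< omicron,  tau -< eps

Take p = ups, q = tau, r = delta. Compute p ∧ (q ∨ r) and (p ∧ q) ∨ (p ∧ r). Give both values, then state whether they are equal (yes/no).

q ∨ r = lambda, so p ∧ (q ∨ r) = ups ∧ lambda = lambda.
p ∧ q = tau and p ∧ r = delta, so (p ∧ q) ∨ (p ∧ r) = tau ∨ delta = lambda.
Equal: yes.

lambda; lambda; yes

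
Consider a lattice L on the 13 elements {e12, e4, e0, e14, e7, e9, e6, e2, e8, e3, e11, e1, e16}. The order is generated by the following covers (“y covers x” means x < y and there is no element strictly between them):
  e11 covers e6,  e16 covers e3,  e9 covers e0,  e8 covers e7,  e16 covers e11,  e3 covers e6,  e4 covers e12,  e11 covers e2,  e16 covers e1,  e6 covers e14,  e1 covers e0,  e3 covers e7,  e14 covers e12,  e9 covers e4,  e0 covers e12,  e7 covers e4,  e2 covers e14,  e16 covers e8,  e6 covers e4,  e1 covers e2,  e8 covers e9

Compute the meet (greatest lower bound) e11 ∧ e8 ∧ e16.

e4

Common lower bounds of {e11, e8, e16}: e12, e4.
The greatest among these is e4.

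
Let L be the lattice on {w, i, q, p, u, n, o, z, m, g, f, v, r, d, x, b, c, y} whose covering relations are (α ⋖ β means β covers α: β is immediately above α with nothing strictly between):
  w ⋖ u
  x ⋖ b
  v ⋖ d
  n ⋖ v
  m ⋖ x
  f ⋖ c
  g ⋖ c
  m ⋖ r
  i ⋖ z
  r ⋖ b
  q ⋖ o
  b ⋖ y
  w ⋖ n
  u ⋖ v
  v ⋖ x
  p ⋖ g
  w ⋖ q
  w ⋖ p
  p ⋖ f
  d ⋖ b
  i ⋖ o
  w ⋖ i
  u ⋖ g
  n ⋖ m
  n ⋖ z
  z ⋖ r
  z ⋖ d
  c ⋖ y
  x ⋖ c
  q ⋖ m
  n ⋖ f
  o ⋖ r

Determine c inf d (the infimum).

Common lower bounds of {c, d}: n, u, v, w.
The greatest among these is v.

v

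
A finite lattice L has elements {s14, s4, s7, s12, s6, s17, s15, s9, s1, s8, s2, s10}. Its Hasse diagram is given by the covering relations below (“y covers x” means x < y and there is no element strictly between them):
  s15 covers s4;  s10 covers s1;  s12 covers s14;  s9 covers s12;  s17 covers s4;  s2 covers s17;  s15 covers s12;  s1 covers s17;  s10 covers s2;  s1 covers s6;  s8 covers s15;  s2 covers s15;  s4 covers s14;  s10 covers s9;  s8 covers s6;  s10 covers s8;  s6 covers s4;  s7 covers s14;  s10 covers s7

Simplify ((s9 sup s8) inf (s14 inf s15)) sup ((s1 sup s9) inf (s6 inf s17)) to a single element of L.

s9 ∨ s8 = s10
s14 ∧ s15 = s14
s10 ∧ s14 = s14
s1 ∨ s9 = s10
s6 ∧ s17 = s4
s10 ∧ s4 = s4
s14 ∨ s4 = s4

s4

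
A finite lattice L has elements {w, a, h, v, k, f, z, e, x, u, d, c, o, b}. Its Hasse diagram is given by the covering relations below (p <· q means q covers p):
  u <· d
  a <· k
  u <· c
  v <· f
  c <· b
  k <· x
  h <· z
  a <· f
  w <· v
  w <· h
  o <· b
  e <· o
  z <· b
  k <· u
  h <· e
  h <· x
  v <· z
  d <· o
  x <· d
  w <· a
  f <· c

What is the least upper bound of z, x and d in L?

Common upper bounds of {z, x, d}: b.
The least among these is b.

b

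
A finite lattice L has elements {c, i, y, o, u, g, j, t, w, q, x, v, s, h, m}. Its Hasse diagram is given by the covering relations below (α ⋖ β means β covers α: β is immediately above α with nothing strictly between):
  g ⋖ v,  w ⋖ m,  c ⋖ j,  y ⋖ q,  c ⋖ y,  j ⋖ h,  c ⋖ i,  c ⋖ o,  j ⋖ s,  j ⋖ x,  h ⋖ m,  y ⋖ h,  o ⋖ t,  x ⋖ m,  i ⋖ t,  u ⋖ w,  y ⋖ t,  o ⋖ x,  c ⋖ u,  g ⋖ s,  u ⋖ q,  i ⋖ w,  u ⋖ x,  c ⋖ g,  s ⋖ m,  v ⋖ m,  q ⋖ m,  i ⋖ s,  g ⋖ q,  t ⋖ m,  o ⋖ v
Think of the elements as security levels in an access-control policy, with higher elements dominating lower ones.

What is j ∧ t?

Common lower bounds of {j, t}: c.
The greatest among these is c.

c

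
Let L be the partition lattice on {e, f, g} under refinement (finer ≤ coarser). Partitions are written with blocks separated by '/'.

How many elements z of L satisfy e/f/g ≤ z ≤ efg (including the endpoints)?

5

The interval [e/f/g, efg] = {e/f/g, e/fg, ef/g, efg, eg/f}, which has 5 elements.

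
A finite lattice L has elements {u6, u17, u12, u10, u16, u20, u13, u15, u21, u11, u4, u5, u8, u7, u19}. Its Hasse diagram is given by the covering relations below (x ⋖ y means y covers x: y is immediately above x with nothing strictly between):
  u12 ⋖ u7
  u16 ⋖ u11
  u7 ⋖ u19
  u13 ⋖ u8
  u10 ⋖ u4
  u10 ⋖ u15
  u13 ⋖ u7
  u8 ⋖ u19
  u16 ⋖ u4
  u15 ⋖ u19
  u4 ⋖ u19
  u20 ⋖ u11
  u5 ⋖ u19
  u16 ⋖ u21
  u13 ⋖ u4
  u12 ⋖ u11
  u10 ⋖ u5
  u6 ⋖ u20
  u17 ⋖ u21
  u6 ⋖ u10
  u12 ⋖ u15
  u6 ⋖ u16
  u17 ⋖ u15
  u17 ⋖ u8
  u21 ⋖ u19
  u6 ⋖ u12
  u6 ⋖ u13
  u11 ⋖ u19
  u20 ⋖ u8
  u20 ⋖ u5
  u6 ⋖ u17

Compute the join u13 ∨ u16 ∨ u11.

u19

Common upper bounds of {u13, u16, u11}: u19.
The least among these is u19.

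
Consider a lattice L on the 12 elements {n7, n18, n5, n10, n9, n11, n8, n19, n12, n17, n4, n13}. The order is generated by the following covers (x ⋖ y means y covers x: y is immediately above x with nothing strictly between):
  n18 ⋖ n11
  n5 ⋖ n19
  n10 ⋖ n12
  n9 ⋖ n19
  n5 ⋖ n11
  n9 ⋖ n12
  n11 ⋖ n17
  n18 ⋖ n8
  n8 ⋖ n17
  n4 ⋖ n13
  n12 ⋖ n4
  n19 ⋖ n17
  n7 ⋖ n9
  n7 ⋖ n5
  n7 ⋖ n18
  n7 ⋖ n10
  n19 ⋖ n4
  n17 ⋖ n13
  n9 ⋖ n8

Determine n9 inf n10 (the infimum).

n7

Common lower bounds of {n9, n10}: n7.
The greatest among these is n7.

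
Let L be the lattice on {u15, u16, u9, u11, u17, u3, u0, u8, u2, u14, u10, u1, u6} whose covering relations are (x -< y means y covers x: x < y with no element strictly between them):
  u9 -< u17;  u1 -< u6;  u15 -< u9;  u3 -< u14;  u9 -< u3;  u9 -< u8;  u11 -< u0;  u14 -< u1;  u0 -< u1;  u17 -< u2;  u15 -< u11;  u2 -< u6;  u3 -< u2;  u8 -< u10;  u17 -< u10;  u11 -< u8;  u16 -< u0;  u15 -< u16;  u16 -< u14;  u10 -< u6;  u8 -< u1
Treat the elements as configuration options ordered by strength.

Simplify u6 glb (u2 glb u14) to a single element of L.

u2 ∧ u14 = u3
u6 ∧ u3 = u3

u3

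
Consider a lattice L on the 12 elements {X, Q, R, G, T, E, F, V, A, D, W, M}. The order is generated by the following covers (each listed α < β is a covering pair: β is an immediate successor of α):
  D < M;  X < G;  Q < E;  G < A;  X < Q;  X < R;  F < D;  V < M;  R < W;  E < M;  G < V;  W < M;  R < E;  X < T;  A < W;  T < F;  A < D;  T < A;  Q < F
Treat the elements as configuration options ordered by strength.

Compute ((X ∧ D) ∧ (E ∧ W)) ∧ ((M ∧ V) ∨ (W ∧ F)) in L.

X

X ∧ D = X
E ∧ W = R
X ∧ R = X
M ∧ V = V
W ∧ F = T
V ∨ T = M
X ∧ M = X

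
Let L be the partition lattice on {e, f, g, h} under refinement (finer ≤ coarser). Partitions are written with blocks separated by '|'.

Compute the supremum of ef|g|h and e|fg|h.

efg|h

The join of ef|g|h and e|fg|h merges any blocks that overlap across the partitions, giving efg|h.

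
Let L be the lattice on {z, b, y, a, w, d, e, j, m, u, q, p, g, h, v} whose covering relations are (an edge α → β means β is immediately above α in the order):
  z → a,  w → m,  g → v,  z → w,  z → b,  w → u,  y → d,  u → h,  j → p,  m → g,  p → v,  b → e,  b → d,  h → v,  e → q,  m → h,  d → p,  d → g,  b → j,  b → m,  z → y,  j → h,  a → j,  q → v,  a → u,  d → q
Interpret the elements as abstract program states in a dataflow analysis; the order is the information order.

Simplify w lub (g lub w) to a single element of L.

g ∨ w = g
w ∨ g = g

g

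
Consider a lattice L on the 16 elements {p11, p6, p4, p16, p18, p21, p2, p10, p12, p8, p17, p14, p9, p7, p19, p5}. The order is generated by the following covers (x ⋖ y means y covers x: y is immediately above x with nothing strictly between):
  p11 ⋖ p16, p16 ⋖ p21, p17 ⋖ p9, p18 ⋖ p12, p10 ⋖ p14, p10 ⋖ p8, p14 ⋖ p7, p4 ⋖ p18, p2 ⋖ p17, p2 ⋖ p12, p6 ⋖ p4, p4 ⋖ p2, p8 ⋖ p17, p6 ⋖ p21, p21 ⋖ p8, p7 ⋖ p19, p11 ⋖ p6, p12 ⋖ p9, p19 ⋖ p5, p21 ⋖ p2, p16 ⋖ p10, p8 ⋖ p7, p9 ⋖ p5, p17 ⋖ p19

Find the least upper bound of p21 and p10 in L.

p8

Common upper bounds of {p21, p10}: p17, p19, p5, p7, p8, p9.
The least among these is p8.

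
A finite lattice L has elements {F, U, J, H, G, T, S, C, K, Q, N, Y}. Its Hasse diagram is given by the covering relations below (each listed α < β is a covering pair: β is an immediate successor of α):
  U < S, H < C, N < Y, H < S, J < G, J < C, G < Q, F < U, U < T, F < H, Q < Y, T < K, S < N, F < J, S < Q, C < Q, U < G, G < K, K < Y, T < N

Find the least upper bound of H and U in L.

Common upper bounds of {H, U}: N, Q, S, Y.
The least among these is S.

S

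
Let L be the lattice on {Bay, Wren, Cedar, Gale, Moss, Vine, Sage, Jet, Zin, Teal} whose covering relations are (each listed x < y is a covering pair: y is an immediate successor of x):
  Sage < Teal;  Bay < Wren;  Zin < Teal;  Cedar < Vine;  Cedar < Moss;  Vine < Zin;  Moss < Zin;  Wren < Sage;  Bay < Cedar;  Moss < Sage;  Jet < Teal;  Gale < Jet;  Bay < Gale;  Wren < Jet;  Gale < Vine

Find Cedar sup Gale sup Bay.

Common upper bounds of {Cedar, Gale, Bay}: Teal, Vine, Zin.
The least among these is Vine.

Vine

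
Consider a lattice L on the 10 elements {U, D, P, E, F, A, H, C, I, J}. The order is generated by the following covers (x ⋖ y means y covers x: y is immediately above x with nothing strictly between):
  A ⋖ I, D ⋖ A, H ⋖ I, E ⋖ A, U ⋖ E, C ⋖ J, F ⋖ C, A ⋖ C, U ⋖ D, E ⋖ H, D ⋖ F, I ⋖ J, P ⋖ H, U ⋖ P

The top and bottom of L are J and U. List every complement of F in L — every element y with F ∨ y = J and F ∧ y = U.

H, P

Need y with F ∨ y = J and F ∧ y = U.
Checking each element gives: H, P.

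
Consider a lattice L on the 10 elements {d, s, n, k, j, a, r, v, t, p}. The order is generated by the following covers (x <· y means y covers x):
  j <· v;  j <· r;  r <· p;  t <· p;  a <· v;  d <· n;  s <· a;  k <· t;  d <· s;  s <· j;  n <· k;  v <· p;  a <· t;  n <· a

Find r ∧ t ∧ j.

Common lower bounds of {r, t, j}: d, s.
The greatest among these is s.

s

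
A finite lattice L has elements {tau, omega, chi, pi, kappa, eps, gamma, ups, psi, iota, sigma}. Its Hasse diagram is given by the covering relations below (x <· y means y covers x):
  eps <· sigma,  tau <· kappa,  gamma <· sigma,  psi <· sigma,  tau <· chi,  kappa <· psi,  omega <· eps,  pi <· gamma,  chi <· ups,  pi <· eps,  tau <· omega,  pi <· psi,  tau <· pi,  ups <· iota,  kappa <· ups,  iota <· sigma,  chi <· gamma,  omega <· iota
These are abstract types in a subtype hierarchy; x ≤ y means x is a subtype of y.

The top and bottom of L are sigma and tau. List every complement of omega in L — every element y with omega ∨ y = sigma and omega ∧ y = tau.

gamma, psi

Need y with omega ∨ y = sigma and omega ∧ y = tau.
Checking each element gives: gamma, psi.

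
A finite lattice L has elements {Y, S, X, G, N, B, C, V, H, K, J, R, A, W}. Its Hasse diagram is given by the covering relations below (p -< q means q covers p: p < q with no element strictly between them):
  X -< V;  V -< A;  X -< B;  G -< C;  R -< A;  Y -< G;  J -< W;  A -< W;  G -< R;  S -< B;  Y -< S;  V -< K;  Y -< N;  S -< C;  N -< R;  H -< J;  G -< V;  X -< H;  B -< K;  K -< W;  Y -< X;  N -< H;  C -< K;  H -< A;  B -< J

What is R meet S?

Common lower bounds of {R, S}: Y.
The greatest among these is Y.

Y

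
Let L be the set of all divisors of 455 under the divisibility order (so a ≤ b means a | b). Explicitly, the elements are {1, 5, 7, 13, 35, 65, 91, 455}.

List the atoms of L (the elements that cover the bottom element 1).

13, 5, 7

The atoms are exactly the elements that cover 1: 13, 5, 7.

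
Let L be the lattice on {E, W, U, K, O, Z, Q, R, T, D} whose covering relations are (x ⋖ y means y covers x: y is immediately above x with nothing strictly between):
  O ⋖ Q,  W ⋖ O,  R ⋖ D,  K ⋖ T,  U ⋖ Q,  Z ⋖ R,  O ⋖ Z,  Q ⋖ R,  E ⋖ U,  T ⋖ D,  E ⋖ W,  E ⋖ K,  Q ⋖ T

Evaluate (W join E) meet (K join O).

W

W ∨ E = W
K ∨ O = T
W ∧ T = W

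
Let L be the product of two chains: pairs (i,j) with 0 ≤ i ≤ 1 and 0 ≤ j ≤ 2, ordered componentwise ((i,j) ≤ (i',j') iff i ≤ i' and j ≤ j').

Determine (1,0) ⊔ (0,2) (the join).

In a product of chains, the join is componentwise max, giving (1,2).

(1,2)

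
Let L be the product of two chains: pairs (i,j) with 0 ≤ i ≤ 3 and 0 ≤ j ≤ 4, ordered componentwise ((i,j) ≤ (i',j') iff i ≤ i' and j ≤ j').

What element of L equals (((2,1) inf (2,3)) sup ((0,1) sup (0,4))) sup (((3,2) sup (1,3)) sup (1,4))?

(2,1) ∧ (2,3) = (2,1)
(0,1) ∨ (0,4) = (0,4)
(2,1) ∨ (0,4) = (2,4)
(3,2) ∨ (1,3) = (3,3)
(3,3) ∨ (1,4) = (3,4)
(2,4) ∨ (3,4) = (3,4)

(3,4)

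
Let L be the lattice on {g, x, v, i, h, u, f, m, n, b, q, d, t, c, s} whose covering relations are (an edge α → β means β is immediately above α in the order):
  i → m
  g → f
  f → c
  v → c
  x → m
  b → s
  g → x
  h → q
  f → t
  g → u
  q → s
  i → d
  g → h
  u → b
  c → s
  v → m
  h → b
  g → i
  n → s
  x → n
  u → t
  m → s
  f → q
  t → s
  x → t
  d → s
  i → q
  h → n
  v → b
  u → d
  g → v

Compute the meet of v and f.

g

Common lower bounds of {v, f}: g.
The greatest among these is g.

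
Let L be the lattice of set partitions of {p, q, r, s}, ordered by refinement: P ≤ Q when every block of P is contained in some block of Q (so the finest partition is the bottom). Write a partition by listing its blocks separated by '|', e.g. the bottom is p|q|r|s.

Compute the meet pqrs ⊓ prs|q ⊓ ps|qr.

The meet (common refinement) of pqrs, prs|q, ps|qr intersects blocks pairwise, giving ps|q|r.

ps|q|r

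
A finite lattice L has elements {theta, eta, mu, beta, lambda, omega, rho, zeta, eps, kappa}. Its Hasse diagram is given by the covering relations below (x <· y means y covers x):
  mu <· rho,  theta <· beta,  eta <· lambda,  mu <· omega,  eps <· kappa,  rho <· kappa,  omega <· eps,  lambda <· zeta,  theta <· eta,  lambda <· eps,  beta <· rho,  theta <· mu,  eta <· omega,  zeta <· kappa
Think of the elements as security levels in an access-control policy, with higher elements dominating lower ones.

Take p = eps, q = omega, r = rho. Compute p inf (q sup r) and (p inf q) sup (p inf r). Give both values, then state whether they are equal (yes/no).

q sup r = kappa, so p inf (q sup r) = eps inf kappa = eps.
p inf q = omega and p inf r = mu, so (p inf q) sup (p inf r) = omega sup mu = omega.
Equal: no.

eps; omega; no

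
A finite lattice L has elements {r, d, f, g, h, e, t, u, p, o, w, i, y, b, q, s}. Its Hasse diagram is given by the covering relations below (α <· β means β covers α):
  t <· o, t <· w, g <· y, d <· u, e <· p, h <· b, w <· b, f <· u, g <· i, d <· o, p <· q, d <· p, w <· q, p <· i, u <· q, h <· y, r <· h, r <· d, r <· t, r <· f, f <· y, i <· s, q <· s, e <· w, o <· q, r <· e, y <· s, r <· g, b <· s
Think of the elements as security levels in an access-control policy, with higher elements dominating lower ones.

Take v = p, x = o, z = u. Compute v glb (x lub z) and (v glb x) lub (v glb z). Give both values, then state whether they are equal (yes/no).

p; d; no

x lub z = q, so v glb (x lub z) = p glb q = p.
v glb x = d and v glb z = d, so (v glb x) lub (v glb z) = d lub d = d.
Equal: no.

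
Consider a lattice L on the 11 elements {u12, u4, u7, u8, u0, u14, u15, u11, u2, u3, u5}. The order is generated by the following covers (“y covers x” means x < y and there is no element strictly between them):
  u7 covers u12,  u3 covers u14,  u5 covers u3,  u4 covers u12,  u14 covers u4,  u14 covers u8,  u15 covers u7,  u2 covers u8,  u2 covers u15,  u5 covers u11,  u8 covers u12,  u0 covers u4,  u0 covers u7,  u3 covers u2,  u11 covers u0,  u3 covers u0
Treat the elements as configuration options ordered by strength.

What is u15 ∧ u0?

Common lower bounds of {u15, u0}: u12, u7.
The greatest among these is u7.

u7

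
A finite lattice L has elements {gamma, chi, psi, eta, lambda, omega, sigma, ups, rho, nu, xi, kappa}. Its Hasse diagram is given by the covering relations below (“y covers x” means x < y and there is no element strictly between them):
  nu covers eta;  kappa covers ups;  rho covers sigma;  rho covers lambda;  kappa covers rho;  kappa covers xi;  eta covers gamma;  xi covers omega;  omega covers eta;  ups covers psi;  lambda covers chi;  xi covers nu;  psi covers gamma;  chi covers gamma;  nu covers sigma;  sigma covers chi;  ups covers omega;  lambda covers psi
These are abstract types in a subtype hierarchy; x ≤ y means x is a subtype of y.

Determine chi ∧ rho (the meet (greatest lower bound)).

Common lower bounds of {chi, rho}: chi, gamma.
The greatest among these is chi.

chi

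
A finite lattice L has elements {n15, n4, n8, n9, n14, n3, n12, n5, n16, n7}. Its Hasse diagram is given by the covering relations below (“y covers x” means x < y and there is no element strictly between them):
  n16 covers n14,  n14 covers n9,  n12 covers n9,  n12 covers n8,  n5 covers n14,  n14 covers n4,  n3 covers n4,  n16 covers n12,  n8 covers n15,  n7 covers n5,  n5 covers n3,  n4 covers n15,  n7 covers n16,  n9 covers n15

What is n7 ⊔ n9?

Common upper bounds of {n7, n9}: n7.
The least among these is n7.

n7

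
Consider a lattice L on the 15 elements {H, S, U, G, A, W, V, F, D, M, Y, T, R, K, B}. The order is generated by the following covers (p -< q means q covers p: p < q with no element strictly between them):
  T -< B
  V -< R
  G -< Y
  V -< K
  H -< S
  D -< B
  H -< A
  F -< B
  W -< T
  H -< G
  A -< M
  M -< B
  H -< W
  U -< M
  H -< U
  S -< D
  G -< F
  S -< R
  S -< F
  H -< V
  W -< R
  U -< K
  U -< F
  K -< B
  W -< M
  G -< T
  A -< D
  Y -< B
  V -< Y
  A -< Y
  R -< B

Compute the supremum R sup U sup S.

Common upper bounds of {R, U, S}: B.
The least among these is B.

B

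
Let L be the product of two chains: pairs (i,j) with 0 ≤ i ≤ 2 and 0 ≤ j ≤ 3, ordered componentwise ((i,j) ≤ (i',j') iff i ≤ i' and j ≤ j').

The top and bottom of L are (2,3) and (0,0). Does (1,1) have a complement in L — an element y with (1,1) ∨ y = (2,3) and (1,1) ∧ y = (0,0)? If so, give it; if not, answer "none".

none

For every candidate y, either (1,1) ∨ y ≠ (2,3) or (1,1) ∧ y ≠ (0,0); no complement exists.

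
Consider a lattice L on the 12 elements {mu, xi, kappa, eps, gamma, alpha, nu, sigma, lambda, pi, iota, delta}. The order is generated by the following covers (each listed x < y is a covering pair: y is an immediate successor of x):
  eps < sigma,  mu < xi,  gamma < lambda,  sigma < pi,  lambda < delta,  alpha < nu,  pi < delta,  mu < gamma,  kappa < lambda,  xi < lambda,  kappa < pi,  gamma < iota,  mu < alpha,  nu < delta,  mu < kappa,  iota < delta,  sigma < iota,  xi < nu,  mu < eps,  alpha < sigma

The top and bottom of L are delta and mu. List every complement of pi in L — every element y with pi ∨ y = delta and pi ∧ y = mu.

Need y with pi ∨ y = delta and pi ∧ y = mu.
Checking each element gives: gamma, xi.

gamma, xi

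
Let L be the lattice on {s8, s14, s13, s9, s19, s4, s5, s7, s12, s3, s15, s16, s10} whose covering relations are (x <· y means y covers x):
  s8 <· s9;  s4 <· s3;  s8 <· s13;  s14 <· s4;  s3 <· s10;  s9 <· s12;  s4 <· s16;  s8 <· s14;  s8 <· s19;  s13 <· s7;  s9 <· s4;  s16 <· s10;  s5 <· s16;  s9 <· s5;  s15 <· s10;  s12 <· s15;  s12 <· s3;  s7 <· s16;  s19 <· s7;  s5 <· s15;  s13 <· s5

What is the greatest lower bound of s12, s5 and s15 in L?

Common lower bounds of {s12, s5, s15}: s8, s9.
The greatest among these is s9.

s9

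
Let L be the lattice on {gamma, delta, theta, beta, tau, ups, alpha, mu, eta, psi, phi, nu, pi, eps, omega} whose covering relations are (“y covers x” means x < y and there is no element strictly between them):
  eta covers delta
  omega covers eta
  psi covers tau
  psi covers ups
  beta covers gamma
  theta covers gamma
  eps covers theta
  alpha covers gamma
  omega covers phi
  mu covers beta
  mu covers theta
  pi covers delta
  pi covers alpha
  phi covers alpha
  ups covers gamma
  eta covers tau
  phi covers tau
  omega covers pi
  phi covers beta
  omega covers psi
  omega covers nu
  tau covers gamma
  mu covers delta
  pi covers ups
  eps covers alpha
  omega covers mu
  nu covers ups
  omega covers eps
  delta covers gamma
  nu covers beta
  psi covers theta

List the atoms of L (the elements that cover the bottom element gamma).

alpha, beta, delta, tau, theta, ups

The atoms are exactly the elements that cover gamma: alpha, beta, delta, tau, theta, ups.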